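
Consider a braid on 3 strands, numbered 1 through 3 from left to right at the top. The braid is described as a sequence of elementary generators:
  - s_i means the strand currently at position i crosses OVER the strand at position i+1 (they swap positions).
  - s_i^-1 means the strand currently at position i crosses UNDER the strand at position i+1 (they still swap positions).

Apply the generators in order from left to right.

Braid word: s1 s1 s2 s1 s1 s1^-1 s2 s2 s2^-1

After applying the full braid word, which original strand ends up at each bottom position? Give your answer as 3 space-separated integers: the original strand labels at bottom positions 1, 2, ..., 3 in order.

Answer: 3 2 1

Derivation:
Gen 1 (s1): strand 1 crosses over strand 2. Perm now: [2 1 3]
Gen 2 (s1): strand 2 crosses over strand 1. Perm now: [1 2 3]
Gen 3 (s2): strand 2 crosses over strand 3. Perm now: [1 3 2]
Gen 4 (s1): strand 1 crosses over strand 3. Perm now: [3 1 2]
Gen 5 (s1): strand 3 crosses over strand 1. Perm now: [1 3 2]
Gen 6 (s1^-1): strand 1 crosses under strand 3. Perm now: [3 1 2]
Gen 7 (s2): strand 1 crosses over strand 2. Perm now: [3 2 1]
Gen 8 (s2): strand 2 crosses over strand 1. Perm now: [3 1 2]
Gen 9 (s2^-1): strand 1 crosses under strand 2. Perm now: [3 2 1]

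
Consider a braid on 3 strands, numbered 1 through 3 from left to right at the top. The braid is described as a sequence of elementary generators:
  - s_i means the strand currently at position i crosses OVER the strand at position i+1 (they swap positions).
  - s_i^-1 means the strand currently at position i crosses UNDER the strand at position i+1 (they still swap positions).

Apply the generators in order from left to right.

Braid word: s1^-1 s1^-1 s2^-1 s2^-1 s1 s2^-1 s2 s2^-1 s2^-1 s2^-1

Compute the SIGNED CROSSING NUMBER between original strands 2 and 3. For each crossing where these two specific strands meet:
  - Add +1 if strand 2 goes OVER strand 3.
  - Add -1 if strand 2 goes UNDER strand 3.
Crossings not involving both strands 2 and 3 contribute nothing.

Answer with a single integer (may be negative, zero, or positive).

Answer: 0

Derivation:
Gen 1: crossing 1x2. Both 2&3? no. Sum: 0
Gen 2: crossing 2x1. Both 2&3? no. Sum: 0
Gen 3: 2 under 3. Both 2&3? yes. Contrib: -1. Sum: -1
Gen 4: 3 under 2. Both 2&3? yes. Contrib: +1. Sum: 0
Gen 5: crossing 1x2. Both 2&3? no. Sum: 0
Gen 6: crossing 1x3. Both 2&3? no. Sum: 0
Gen 7: crossing 3x1. Both 2&3? no. Sum: 0
Gen 8: crossing 1x3. Both 2&3? no. Sum: 0
Gen 9: crossing 3x1. Both 2&3? no. Sum: 0
Gen 10: crossing 1x3. Both 2&3? no. Sum: 0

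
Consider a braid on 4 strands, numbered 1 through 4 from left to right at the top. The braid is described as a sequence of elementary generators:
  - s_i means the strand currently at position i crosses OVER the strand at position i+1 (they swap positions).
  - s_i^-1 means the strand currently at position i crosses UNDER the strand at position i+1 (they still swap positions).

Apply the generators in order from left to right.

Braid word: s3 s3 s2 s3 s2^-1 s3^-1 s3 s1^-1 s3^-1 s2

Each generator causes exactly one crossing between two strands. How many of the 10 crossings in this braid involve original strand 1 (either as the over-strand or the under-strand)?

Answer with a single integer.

Answer: 2

Derivation:
Gen 1: crossing 3x4. Involves strand 1? no. Count so far: 0
Gen 2: crossing 4x3. Involves strand 1? no. Count so far: 0
Gen 3: crossing 2x3. Involves strand 1? no. Count so far: 0
Gen 4: crossing 2x4. Involves strand 1? no. Count so far: 0
Gen 5: crossing 3x4. Involves strand 1? no. Count so far: 0
Gen 6: crossing 3x2. Involves strand 1? no. Count so far: 0
Gen 7: crossing 2x3. Involves strand 1? no. Count so far: 0
Gen 8: crossing 1x4. Involves strand 1? yes. Count so far: 1
Gen 9: crossing 3x2. Involves strand 1? no. Count so far: 1
Gen 10: crossing 1x2. Involves strand 1? yes. Count so far: 2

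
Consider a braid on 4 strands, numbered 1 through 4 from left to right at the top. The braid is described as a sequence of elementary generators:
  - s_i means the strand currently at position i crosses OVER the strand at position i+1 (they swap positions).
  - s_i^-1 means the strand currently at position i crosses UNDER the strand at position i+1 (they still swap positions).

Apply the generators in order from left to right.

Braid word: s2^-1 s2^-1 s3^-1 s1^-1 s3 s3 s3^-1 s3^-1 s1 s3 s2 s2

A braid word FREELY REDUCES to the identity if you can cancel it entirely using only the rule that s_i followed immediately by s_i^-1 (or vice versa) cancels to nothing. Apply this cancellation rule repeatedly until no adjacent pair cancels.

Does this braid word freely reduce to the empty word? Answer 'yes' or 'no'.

Gen 1 (s2^-1): push. Stack: [s2^-1]
Gen 2 (s2^-1): push. Stack: [s2^-1 s2^-1]
Gen 3 (s3^-1): push. Stack: [s2^-1 s2^-1 s3^-1]
Gen 4 (s1^-1): push. Stack: [s2^-1 s2^-1 s3^-1 s1^-1]
Gen 5 (s3): push. Stack: [s2^-1 s2^-1 s3^-1 s1^-1 s3]
Gen 6 (s3): push. Stack: [s2^-1 s2^-1 s3^-1 s1^-1 s3 s3]
Gen 7 (s3^-1): cancels prior s3. Stack: [s2^-1 s2^-1 s3^-1 s1^-1 s3]
Gen 8 (s3^-1): cancels prior s3. Stack: [s2^-1 s2^-1 s3^-1 s1^-1]
Gen 9 (s1): cancels prior s1^-1. Stack: [s2^-1 s2^-1 s3^-1]
Gen 10 (s3): cancels prior s3^-1. Stack: [s2^-1 s2^-1]
Gen 11 (s2): cancels prior s2^-1. Stack: [s2^-1]
Gen 12 (s2): cancels prior s2^-1. Stack: []
Reduced word: (empty)

Answer: yes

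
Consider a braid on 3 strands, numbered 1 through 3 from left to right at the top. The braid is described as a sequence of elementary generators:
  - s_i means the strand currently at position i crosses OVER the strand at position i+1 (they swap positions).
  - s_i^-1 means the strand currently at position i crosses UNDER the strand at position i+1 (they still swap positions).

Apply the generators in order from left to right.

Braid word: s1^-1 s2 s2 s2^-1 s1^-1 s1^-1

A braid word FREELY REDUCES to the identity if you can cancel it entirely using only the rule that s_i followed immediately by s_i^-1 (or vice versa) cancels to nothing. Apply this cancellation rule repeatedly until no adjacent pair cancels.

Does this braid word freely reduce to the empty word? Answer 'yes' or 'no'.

Answer: no

Derivation:
Gen 1 (s1^-1): push. Stack: [s1^-1]
Gen 2 (s2): push. Stack: [s1^-1 s2]
Gen 3 (s2): push. Stack: [s1^-1 s2 s2]
Gen 4 (s2^-1): cancels prior s2. Stack: [s1^-1 s2]
Gen 5 (s1^-1): push. Stack: [s1^-1 s2 s1^-1]
Gen 6 (s1^-1): push. Stack: [s1^-1 s2 s1^-1 s1^-1]
Reduced word: s1^-1 s2 s1^-1 s1^-1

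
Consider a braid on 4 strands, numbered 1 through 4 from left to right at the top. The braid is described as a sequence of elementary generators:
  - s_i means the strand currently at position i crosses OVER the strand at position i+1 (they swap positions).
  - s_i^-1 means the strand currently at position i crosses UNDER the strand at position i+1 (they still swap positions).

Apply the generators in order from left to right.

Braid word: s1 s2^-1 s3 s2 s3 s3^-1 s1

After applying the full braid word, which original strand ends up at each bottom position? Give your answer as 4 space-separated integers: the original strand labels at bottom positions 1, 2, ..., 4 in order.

Gen 1 (s1): strand 1 crosses over strand 2. Perm now: [2 1 3 4]
Gen 2 (s2^-1): strand 1 crosses under strand 3. Perm now: [2 3 1 4]
Gen 3 (s3): strand 1 crosses over strand 4. Perm now: [2 3 4 1]
Gen 4 (s2): strand 3 crosses over strand 4. Perm now: [2 4 3 1]
Gen 5 (s3): strand 3 crosses over strand 1. Perm now: [2 4 1 3]
Gen 6 (s3^-1): strand 1 crosses under strand 3. Perm now: [2 4 3 1]
Gen 7 (s1): strand 2 crosses over strand 4. Perm now: [4 2 3 1]

Answer: 4 2 3 1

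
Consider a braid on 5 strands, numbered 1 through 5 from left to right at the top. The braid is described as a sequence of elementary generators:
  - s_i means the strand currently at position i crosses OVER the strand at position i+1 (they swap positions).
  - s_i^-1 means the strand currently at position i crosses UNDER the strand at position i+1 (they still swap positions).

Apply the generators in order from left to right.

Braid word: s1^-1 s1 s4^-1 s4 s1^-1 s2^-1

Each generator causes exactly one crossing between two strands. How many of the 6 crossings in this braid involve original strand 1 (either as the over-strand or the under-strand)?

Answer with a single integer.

Gen 1: crossing 1x2. Involves strand 1? yes. Count so far: 1
Gen 2: crossing 2x1. Involves strand 1? yes. Count so far: 2
Gen 3: crossing 4x5. Involves strand 1? no. Count so far: 2
Gen 4: crossing 5x4. Involves strand 1? no. Count so far: 2
Gen 5: crossing 1x2. Involves strand 1? yes. Count so far: 3
Gen 6: crossing 1x3. Involves strand 1? yes. Count so far: 4

Answer: 4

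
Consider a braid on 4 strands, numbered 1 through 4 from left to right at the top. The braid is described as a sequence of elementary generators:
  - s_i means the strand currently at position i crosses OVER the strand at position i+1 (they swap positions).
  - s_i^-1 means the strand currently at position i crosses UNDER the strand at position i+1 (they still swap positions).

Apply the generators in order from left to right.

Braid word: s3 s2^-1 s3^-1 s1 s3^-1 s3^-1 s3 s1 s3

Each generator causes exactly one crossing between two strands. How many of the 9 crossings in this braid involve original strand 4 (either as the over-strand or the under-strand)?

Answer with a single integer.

Gen 1: crossing 3x4. Involves strand 4? yes. Count so far: 1
Gen 2: crossing 2x4. Involves strand 4? yes. Count so far: 2
Gen 3: crossing 2x3. Involves strand 4? no. Count so far: 2
Gen 4: crossing 1x4. Involves strand 4? yes. Count so far: 3
Gen 5: crossing 3x2. Involves strand 4? no. Count so far: 3
Gen 6: crossing 2x3. Involves strand 4? no. Count so far: 3
Gen 7: crossing 3x2. Involves strand 4? no. Count so far: 3
Gen 8: crossing 4x1. Involves strand 4? yes. Count so far: 4
Gen 9: crossing 2x3. Involves strand 4? no. Count so far: 4

Answer: 4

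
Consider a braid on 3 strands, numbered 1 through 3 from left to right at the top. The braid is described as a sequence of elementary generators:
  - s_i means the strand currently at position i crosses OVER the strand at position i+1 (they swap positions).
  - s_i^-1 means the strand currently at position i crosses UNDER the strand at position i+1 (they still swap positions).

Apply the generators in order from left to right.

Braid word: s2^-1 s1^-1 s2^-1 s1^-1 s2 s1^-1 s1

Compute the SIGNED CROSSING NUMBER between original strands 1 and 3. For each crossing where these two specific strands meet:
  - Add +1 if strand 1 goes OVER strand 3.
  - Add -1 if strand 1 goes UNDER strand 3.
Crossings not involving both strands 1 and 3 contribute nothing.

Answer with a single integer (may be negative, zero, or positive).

Answer: -2

Derivation:
Gen 1: crossing 2x3. Both 1&3? no. Sum: 0
Gen 2: 1 under 3. Both 1&3? yes. Contrib: -1. Sum: -1
Gen 3: crossing 1x2. Both 1&3? no. Sum: -1
Gen 4: crossing 3x2. Both 1&3? no. Sum: -1
Gen 5: 3 over 1. Both 1&3? yes. Contrib: -1. Sum: -2
Gen 6: crossing 2x1. Both 1&3? no. Sum: -2
Gen 7: crossing 1x2. Both 1&3? no. Sum: -2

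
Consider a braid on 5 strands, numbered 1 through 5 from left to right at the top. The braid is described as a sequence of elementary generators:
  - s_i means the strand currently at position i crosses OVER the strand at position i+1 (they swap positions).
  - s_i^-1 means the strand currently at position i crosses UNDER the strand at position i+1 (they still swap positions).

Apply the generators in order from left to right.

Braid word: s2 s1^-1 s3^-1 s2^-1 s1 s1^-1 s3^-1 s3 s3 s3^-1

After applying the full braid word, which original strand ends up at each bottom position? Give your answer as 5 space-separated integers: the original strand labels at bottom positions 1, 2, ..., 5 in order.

Gen 1 (s2): strand 2 crosses over strand 3. Perm now: [1 3 2 4 5]
Gen 2 (s1^-1): strand 1 crosses under strand 3. Perm now: [3 1 2 4 5]
Gen 3 (s3^-1): strand 2 crosses under strand 4. Perm now: [3 1 4 2 5]
Gen 4 (s2^-1): strand 1 crosses under strand 4. Perm now: [3 4 1 2 5]
Gen 5 (s1): strand 3 crosses over strand 4. Perm now: [4 3 1 2 5]
Gen 6 (s1^-1): strand 4 crosses under strand 3. Perm now: [3 4 1 2 5]
Gen 7 (s3^-1): strand 1 crosses under strand 2. Perm now: [3 4 2 1 5]
Gen 8 (s3): strand 2 crosses over strand 1. Perm now: [3 4 1 2 5]
Gen 9 (s3): strand 1 crosses over strand 2. Perm now: [3 4 2 1 5]
Gen 10 (s3^-1): strand 2 crosses under strand 1. Perm now: [3 4 1 2 5]

Answer: 3 4 1 2 5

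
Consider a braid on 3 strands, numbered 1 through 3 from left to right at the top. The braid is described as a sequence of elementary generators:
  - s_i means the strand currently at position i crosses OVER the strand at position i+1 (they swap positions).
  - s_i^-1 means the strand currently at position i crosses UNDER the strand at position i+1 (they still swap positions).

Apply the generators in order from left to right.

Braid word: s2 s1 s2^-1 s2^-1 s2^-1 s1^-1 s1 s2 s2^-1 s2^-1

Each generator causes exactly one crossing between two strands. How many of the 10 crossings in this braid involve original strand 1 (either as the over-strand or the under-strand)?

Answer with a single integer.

Answer: 7

Derivation:
Gen 1: crossing 2x3. Involves strand 1? no. Count so far: 0
Gen 2: crossing 1x3. Involves strand 1? yes. Count so far: 1
Gen 3: crossing 1x2. Involves strand 1? yes. Count so far: 2
Gen 4: crossing 2x1. Involves strand 1? yes. Count so far: 3
Gen 5: crossing 1x2. Involves strand 1? yes. Count so far: 4
Gen 6: crossing 3x2. Involves strand 1? no. Count so far: 4
Gen 7: crossing 2x3. Involves strand 1? no. Count so far: 4
Gen 8: crossing 2x1. Involves strand 1? yes. Count so far: 5
Gen 9: crossing 1x2. Involves strand 1? yes. Count so far: 6
Gen 10: crossing 2x1. Involves strand 1? yes. Count so far: 7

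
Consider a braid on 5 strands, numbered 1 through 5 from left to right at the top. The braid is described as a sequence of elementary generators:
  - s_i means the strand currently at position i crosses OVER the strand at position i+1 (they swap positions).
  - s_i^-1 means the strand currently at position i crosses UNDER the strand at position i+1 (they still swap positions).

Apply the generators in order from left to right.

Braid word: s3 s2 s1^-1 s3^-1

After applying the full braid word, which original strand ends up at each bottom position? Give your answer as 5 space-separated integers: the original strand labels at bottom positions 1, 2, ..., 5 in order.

Answer: 4 1 3 2 5

Derivation:
Gen 1 (s3): strand 3 crosses over strand 4. Perm now: [1 2 4 3 5]
Gen 2 (s2): strand 2 crosses over strand 4. Perm now: [1 4 2 3 5]
Gen 3 (s1^-1): strand 1 crosses under strand 4. Perm now: [4 1 2 3 5]
Gen 4 (s3^-1): strand 2 crosses under strand 3. Perm now: [4 1 3 2 5]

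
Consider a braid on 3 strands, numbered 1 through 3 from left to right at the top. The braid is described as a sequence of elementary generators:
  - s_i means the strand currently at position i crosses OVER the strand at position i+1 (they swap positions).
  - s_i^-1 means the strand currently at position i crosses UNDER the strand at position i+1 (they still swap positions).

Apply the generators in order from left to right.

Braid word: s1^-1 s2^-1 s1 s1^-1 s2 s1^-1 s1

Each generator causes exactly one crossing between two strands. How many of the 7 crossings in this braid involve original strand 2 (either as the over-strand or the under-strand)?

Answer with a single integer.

Gen 1: crossing 1x2. Involves strand 2? yes. Count so far: 1
Gen 2: crossing 1x3. Involves strand 2? no. Count so far: 1
Gen 3: crossing 2x3. Involves strand 2? yes. Count so far: 2
Gen 4: crossing 3x2. Involves strand 2? yes. Count so far: 3
Gen 5: crossing 3x1. Involves strand 2? no. Count so far: 3
Gen 6: crossing 2x1. Involves strand 2? yes. Count so far: 4
Gen 7: crossing 1x2. Involves strand 2? yes. Count so far: 5

Answer: 5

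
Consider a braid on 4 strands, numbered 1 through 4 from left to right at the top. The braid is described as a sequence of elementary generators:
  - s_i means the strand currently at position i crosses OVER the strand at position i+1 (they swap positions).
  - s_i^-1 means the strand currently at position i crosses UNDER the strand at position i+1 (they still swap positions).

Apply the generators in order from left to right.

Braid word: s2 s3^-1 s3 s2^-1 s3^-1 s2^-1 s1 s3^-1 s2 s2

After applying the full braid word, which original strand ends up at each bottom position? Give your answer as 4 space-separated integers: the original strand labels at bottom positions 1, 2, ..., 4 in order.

Gen 1 (s2): strand 2 crosses over strand 3. Perm now: [1 3 2 4]
Gen 2 (s3^-1): strand 2 crosses under strand 4. Perm now: [1 3 4 2]
Gen 3 (s3): strand 4 crosses over strand 2. Perm now: [1 3 2 4]
Gen 4 (s2^-1): strand 3 crosses under strand 2. Perm now: [1 2 3 4]
Gen 5 (s3^-1): strand 3 crosses under strand 4. Perm now: [1 2 4 3]
Gen 6 (s2^-1): strand 2 crosses under strand 4. Perm now: [1 4 2 3]
Gen 7 (s1): strand 1 crosses over strand 4. Perm now: [4 1 2 3]
Gen 8 (s3^-1): strand 2 crosses under strand 3. Perm now: [4 1 3 2]
Gen 9 (s2): strand 1 crosses over strand 3. Perm now: [4 3 1 2]
Gen 10 (s2): strand 3 crosses over strand 1. Perm now: [4 1 3 2]

Answer: 4 1 3 2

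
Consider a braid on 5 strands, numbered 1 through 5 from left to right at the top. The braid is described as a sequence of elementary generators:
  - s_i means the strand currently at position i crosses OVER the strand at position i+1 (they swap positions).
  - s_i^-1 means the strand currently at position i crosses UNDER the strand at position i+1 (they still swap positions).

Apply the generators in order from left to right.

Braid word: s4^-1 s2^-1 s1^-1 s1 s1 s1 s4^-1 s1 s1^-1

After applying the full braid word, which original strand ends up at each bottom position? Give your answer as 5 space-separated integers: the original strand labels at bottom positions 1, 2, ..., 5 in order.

Answer: 1 3 2 4 5

Derivation:
Gen 1 (s4^-1): strand 4 crosses under strand 5. Perm now: [1 2 3 5 4]
Gen 2 (s2^-1): strand 2 crosses under strand 3. Perm now: [1 3 2 5 4]
Gen 3 (s1^-1): strand 1 crosses under strand 3. Perm now: [3 1 2 5 4]
Gen 4 (s1): strand 3 crosses over strand 1. Perm now: [1 3 2 5 4]
Gen 5 (s1): strand 1 crosses over strand 3. Perm now: [3 1 2 5 4]
Gen 6 (s1): strand 3 crosses over strand 1. Perm now: [1 3 2 5 4]
Gen 7 (s4^-1): strand 5 crosses under strand 4. Perm now: [1 3 2 4 5]
Gen 8 (s1): strand 1 crosses over strand 3. Perm now: [3 1 2 4 5]
Gen 9 (s1^-1): strand 3 crosses under strand 1. Perm now: [1 3 2 4 5]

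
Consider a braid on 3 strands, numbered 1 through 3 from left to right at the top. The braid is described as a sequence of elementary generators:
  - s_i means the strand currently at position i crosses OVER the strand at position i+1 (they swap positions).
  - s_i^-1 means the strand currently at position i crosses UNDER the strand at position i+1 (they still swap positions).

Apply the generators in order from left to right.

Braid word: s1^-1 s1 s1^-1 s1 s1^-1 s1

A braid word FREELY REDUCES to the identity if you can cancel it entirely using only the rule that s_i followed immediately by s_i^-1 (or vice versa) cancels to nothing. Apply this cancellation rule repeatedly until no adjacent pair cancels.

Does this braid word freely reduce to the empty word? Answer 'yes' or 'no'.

Answer: yes

Derivation:
Gen 1 (s1^-1): push. Stack: [s1^-1]
Gen 2 (s1): cancels prior s1^-1. Stack: []
Gen 3 (s1^-1): push. Stack: [s1^-1]
Gen 4 (s1): cancels prior s1^-1. Stack: []
Gen 5 (s1^-1): push. Stack: [s1^-1]
Gen 6 (s1): cancels prior s1^-1. Stack: []
Reduced word: (empty)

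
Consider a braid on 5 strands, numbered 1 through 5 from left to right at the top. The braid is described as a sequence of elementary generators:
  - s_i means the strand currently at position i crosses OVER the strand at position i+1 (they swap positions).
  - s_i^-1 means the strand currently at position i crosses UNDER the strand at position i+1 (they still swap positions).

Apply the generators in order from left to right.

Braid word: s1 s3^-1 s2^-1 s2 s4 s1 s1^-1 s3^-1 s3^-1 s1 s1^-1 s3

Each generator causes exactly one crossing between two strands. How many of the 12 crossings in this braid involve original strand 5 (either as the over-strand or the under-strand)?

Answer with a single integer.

Gen 1: crossing 1x2. Involves strand 5? no. Count so far: 0
Gen 2: crossing 3x4. Involves strand 5? no. Count so far: 0
Gen 3: crossing 1x4. Involves strand 5? no. Count so far: 0
Gen 4: crossing 4x1. Involves strand 5? no. Count so far: 0
Gen 5: crossing 3x5. Involves strand 5? yes. Count so far: 1
Gen 6: crossing 2x1. Involves strand 5? no. Count so far: 1
Gen 7: crossing 1x2. Involves strand 5? no. Count so far: 1
Gen 8: crossing 4x5. Involves strand 5? yes. Count so far: 2
Gen 9: crossing 5x4. Involves strand 5? yes. Count so far: 3
Gen 10: crossing 2x1. Involves strand 5? no. Count so far: 3
Gen 11: crossing 1x2. Involves strand 5? no. Count so far: 3
Gen 12: crossing 4x5. Involves strand 5? yes. Count so far: 4

Answer: 4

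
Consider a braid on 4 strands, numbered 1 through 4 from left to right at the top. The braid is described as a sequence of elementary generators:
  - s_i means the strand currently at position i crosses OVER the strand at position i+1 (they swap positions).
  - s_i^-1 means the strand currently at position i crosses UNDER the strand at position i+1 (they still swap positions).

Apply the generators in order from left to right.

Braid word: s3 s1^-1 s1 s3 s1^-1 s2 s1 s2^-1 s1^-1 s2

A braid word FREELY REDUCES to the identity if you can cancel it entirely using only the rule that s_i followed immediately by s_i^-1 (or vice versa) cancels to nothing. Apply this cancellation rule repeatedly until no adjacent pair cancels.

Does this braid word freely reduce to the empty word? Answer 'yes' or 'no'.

Answer: no

Derivation:
Gen 1 (s3): push. Stack: [s3]
Gen 2 (s1^-1): push. Stack: [s3 s1^-1]
Gen 3 (s1): cancels prior s1^-1. Stack: [s3]
Gen 4 (s3): push. Stack: [s3 s3]
Gen 5 (s1^-1): push. Stack: [s3 s3 s1^-1]
Gen 6 (s2): push. Stack: [s3 s3 s1^-1 s2]
Gen 7 (s1): push. Stack: [s3 s3 s1^-1 s2 s1]
Gen 8 (s2^-1): push. Stack: [s3 s3 s1^-1 s2 s1 s2^-1]
Gen 9 (s1^-1): push. Stack: [s3 s3 s1^-1 s2 s1 s2^-1 s1^-1]
Gen 10 (s2): push. Stack: [s3 s3 s1^-1 s2 s1 s2^-1 s1^-1 s2]
Reduced word: s3 s3 s1^-1 s2 s1 s2^-1 s1^-1 s2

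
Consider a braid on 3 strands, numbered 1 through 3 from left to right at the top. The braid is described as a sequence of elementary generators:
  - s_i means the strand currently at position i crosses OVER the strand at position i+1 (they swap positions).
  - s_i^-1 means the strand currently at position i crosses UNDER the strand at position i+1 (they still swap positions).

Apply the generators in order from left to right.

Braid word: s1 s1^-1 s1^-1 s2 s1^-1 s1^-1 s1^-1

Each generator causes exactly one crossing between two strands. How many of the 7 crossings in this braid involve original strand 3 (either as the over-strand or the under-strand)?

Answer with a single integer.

Answer: 4

Derivation:
Gen 1: crossing 1x2. Involves strand 3? no. Count so far: 0
Gen 2: crossing 2x1. Involves strand 3? no. Count so far: 0
Gen 3: crossing 1x2. Involves strand 3? no. Count so far: 0
Gen 4: crossing 1x3. Involves strand 3? yes. Count so far: 1
Gen 5: crossing 2x3. Involves strand 3? yes. Count so far: 2
Gen 6: crossing 3x2. Involves strand 3? yes. Count so far: 3
Gen 7: crossing 2x3. Involves strand 3? yes. Count so far: 4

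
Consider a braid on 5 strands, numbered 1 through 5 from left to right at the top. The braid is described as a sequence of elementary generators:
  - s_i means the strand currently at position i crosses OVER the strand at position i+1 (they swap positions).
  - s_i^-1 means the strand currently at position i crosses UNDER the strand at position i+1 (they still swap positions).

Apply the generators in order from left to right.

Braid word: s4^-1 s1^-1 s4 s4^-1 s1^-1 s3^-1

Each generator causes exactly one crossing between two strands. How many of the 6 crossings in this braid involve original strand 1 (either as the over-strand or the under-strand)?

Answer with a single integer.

Answer: 2

Derivation:
Gen 1: crossing 4x5. Involves strand 1? no. Count so far: 0
Gen 2: crossing 1x2. Involves strand 1? yes. Count so far: 1
Gen 3: crossing 5x4. Involves strand 1? no. Count so far: 1
Gen 4: crossing 4x5. Involves strand 1? no. Count so far: 1
Gen 5: crossing 2x1. Involves strand 1? yes. Count so far: 2
Gen 6: crossing 3x5. Involves strand 1? no. Count so far: 2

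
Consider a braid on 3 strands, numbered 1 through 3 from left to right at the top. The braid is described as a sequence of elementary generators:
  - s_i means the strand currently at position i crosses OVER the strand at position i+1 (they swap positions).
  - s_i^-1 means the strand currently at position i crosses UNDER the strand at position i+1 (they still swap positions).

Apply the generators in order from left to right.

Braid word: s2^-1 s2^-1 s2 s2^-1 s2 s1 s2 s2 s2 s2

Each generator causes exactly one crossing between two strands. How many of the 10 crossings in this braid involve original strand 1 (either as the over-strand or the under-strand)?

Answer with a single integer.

Gen 1: crossing 2x3. Involves strand 1? no. Count so far: 0
Gen 2: crossing 3x2. Involves strand 1? no. Count so far: 0
Gen 3: crossing 2x3. Involves strand 1? no. Count so far: 0
Gen 4: crossing 3x2. Involves strand 1? no. Count so far: 0
Gen 5: crossing 2x3. Involves strand 1? no. Count so far: 0
Gen 6: crossing 1x3. Involves strand 1? yes. Count so far: 1
Gen 7: crossing 1x2. Involves strand 1? yes. Count so far: 2
Gen 8: crossing 2x1. Involves strand 1? yes. Count so far: 3
Gen 9: crossing 1x2. Involves strand 1? yes. Count so far: 4
Gen 10: crossing 2x1. Involves strand 1? yes. Count so far: 5

Answer: 5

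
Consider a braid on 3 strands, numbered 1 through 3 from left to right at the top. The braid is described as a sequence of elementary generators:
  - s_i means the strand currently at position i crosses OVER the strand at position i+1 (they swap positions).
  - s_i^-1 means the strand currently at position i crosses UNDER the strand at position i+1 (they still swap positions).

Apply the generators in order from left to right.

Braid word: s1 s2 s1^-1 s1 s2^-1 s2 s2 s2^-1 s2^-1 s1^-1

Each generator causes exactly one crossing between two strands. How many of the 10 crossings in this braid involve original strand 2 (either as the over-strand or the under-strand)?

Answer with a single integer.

Answer: 4

Derivation:
Gen 1: crossing 1x2. Involves strand 2? yes. Count so far: 1
Gen 2: crossing 1x3. Involves strand 2? no. Count so far: 1
Gen 3: crossing 2x3. Involves strand 2? yes. Count so far: 2
Gen 4: crossing 3x2. Involves strand 2? yes. Count so far: 3
Gen 5: crossing 3x1. Involves strand 2? no. Count so far: 3
Gen 6: crossing 1x3. Involves strand 2? no. Count so far: 3
Gen 7: crossing 3x1. Involves strand 2? no. Count so far: 3
Gen 8: crossing 1x3. Involves strand 2? no. Count so far: 3
Gen 9: crossing 3x1. Involves strand 2? no. Count so far: 3
Gen 10: crossing 2x1. Involves strand 2? yes. Count so far: 4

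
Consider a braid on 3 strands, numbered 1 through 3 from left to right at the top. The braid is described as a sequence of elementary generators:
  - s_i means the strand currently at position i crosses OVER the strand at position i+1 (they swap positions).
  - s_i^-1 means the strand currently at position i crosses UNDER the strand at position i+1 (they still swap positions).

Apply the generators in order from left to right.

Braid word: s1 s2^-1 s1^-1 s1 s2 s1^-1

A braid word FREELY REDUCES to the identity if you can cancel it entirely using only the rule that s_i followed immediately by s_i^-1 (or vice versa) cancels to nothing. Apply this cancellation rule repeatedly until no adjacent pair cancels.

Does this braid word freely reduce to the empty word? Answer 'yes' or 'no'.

Gen 1 (s1): push. Stack: [s1]
Gen 2 (s2^-1): push. Stack: [s1 s2^-1]
Gen 3 (s1^-1): push. Stack: [s1 s2^-1 s1^-1]
Gen 4 (s1): cancels prior s1^-1. Stack: [s1 s2^-1]
Gen 5 (s2): cancels prior s2^-1. Stack: [s1]
Gen 6 (s1^-1): cancels prior s1. Stack: []
Reduced word: (empty)

Answer: yes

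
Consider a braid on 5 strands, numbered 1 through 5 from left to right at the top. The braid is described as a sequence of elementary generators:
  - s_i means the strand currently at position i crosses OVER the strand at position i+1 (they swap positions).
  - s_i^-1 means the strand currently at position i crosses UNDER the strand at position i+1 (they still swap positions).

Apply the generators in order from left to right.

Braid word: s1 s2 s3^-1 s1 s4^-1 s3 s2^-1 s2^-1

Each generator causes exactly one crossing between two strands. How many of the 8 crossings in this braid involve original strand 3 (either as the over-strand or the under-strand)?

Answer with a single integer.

Gen 1: crossing 1x2. Involves strand 3? no. Count so far: 0
Gen 2: crossing 1x3. Involves strand 3? yes. Count so far: 1
Gen 3: crossing 1x4. Involves strand 3? no. Count so far: 1
Gen 4: crossing 2x3. Involves strand 3? yes. Count so far: 2
Gen 5: crossing 1x5. Involves strand 3? no. Count so far: 2
Gen 6: crossing 4x5. Involves strand 3? no. Count so far: 2
Gen 7: crossing 2x5. Involves strand 3? no. Count so far: 2
Gen 8: crossing 5x2. Involves strand 3? no. Count so far: 2

Answer: 2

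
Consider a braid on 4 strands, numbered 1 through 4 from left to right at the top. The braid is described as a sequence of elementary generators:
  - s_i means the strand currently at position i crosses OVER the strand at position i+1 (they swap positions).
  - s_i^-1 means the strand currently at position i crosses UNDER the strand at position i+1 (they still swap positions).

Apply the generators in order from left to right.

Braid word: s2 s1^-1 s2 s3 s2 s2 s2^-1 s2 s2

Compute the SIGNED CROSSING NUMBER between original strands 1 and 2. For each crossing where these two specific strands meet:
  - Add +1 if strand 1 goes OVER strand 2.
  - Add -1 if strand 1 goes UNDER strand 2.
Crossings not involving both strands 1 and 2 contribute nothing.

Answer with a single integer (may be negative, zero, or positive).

Answer: 1

Derivation:
Gen 1: crossing 2x3. Both 1&2? no. Sum: 0
Gen 2: crossing 1x3. Both 1&2? no. Sum: 0
Gen 3: 1 over 2. Both 1&2? yes. Contrib: +1. Sum: 1
Gen 4: crossing 1x4. Both 1&2? no. Sum: 1
Gen 5: crossing 2x4. Both 1&2? no. Sum: 1
Gen 6: crossing 4x2. Both 1&2? no. Sum: 1
Gen 7: crossing 2x4. Both 1&2? no. Sum: 1
Gen 8: crossing 4x2. Both 1&2? no. Sum: 1
Gen 9: crossing 2x4. Both 1&2? no. Sum: 1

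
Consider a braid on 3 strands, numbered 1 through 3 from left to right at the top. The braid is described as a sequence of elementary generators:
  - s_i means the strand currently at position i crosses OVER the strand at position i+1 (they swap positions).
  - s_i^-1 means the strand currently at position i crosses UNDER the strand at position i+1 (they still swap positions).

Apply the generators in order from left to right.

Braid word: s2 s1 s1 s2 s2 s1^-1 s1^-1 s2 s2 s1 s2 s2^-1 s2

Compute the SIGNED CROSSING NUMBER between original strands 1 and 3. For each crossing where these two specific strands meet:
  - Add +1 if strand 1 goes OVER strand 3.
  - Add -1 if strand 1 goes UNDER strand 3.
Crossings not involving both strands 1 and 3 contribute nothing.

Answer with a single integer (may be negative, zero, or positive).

Gen 1: crossing 2x3. Both 1&3? no. Sum: 0
Gen 2: 1 over 3. Both 1&3? yes. Contrib: +1. Sum: 1
Gen 3: 3 over 1. Both 1&3? yes. Contrib: -1. Sum: 0
Gen 4: crossing 3x2. Both 1&3? no. Sum: 0
Gen 5: crossing 2x3. Both 1&3? no. Sum: 0
Gen 6: 1 under 3. Both 1&3? yes. Contrib: -1. Sum: -1
Gen 7: 3 under 1. Both 1&3? yes. Contrib: +1. Sum: 0
Gen 8: crossing 3x2. Both 1&3? no. Sum: 0
Gen 9: crossing 2x3. Both 1&3? no. Sum: 0
Gen 10: 1 over 3. Both 1&3? yes. Contrib: +1. Sum: 1
Gen 11: crossing 1x2. Both 1&3? no. Sum: 1
Gen 12: crossing 2x1. Both 1&3? no. Sum: 1
Gen 13: crossing 1x2. Both 1&3? no. Sum: 1

Answer: 1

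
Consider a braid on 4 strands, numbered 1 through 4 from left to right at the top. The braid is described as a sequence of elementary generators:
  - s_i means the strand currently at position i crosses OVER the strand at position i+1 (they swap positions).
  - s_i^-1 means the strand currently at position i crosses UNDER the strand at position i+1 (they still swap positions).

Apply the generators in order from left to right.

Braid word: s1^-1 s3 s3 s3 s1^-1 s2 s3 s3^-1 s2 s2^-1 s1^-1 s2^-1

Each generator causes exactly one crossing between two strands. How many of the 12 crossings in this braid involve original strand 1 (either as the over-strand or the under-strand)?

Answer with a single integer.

Answer: 4

Derivation:
Gen 1: crossing 1x2. Involves strand 1? yes. Count so far: 1
Gen 2: crossing 3x4. Involves strand 1? no. Count so far: 1
Gen 3: crossing 4x3. Involves strand 1? no. Count so far: 1
Gen 4: crossing 3x4. Involves strand 1? no. Count so far: 1
Gen 5: crossing 2x1. Involves strand 1? yes. Count so far: 2
Gen 6: crossing 2x4. Involves strand 1? no. Count so far: 2
Gen 7: crossing 2x3. Involves strand 1? no. Count so far: 2
Gen 8: crossing 3x2. Involves strand 1? no. Count so far: 2
Gen 9: crossing 4x2. Involves strand 1? no. Count so far: 2
Gen 10: crossing 2x4. Involves strand 1? no. Count so far: 2
Gen 11: crossing 1x4. Involves strand 1? yes. Count so far: 3
Gen 12: crossing 1x2. Involves strand 1? yes. Count so far: 4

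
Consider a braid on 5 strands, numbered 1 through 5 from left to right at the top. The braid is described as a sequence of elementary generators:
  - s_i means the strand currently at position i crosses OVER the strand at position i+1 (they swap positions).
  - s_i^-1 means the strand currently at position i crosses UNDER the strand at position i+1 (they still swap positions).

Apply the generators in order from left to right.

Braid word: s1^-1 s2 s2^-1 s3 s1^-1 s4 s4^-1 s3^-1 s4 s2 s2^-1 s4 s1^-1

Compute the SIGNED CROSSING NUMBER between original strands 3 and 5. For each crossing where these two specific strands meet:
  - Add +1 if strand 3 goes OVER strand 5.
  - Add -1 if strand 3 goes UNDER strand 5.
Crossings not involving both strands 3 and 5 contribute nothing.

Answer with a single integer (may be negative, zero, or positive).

Answer: 2

Derivation:
Gen 1: crossing 1x2. Both 3&5? no. Sum: 0
Gen 2: crossing 1x3. Both 3&5? no. Sum: 0
Gen 3: crossing 3x1. Both 3&5? no. Sum: 0
Gen 4: crossing 3x4. Both 3&5? no. Sum: 0
Gen 5: crossing 2x1. Both 3&5? no. Sum: 0
Gen 6: 3 over 5. Both 3&5? yes. Contrib: +1. Sum: 1
Gen 7: 5 under 3. Both 3&5? yes. Contrib: +1. Sum: 2
Gen 8: crossing 4x3. Both 3&5? no. Sum: 2
Gen 9: crossing 4x5. Both 3&5? no. Sum: 2
Gen 10: crossing 2x3. Both 3&5? no. Sum: 2
Gen 11: crossing 3x2. Both 3&5? no. Sum: 2
Gen 12: crossing 5x4. Both 3&5? no. Sum: 2
Gen 13: crossing 1x2. Both 3&5? no. Sum: 2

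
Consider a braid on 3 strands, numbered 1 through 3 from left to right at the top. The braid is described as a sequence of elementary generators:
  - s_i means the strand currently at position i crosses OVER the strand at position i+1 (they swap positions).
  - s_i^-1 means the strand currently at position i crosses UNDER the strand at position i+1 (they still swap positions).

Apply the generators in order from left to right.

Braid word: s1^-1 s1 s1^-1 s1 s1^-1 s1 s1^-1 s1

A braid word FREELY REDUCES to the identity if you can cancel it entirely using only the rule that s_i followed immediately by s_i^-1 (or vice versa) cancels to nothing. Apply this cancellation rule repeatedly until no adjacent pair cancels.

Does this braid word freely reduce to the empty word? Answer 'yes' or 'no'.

Answer: yes

Derivation:
Gen 1 (s1^-1): push. Stack: [s1^-1]
Gen 2 (s1): cancels prior s1^-1. Stack: []
Gen 3 (s1^-1): push. Stack: [s1^-1]
Gen 4 (s1): cancels prior s1^-1. Stack: []
Gen 5 (s1^-1): push. Stack: [s1^-1]
Gen 6 (s1): cancels prior s1^-1. Stack: []
Gen 7 (s1^-1): push. Stack: [s1^-1]
Gen 8 (s1): cancels prior s1^-1. Stack: []
Reduced word: (empty)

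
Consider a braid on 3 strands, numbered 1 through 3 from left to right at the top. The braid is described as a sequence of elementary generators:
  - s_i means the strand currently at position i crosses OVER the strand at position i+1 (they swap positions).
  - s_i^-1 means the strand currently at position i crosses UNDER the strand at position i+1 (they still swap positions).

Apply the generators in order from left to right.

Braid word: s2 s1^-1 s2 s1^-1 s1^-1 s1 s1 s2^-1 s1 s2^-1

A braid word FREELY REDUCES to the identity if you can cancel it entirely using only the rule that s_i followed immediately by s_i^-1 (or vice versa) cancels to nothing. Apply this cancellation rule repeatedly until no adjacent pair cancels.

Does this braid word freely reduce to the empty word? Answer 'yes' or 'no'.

Gen 1 (s2): push. Stack: [s2]
Gen 2 (s1^-1): push. Stack: [s2 s1^-1]
Gen 3 (s2): push. Stack: [s2 s1^-1 s2]
Gen 4 (s1^-1): push. Stack: [s2 s1^-1 s2 s1^-1]
Gen 5 (s1^-1): push. Stack: [s2 s1^-1 s2 s1^-1 s1^-1]
Gen 6 (s1): cancels prior s1^-1. Stack: [s2 s1^-1 s2 s1^-1]
Gen 7 (s1): cancels prior s1^-1. Stack: [s2 s1^-1 s2]
Gen 8 (s2^-1): cancels prior s2. Stack: [s2 s1^-1]
Gen 9 (s1): cancels prior s1^-1. Stack: [s2]
Gen 10 (s2^-1): cancels prior s2. Stack: []
Reduced word: (empty)

Answer: yes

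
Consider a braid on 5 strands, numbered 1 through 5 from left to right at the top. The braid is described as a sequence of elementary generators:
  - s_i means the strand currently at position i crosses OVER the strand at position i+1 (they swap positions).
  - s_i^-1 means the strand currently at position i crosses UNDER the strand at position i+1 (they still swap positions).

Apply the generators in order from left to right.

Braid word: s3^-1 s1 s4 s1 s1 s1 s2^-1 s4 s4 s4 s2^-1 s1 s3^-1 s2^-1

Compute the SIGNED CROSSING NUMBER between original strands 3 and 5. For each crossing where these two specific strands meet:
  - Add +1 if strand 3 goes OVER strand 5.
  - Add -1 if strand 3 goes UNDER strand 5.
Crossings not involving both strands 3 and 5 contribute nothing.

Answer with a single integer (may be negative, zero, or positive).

Answer: 0

Derivation:
Gen 1: crossing 3x4. Both 3&5? no. Sum: 0
Gen 2: crossing 1x2. Both 3&5? no. Sum: 0
Gen 3: 3 over 5. Both 3&5? yes. Contrib: +1. Sum: 1
Gen 4: crossing 2x1. Both 3&5? no. Sum: 1
Gen 5: crossing 1x2. Both 3&5? no. Sum: 1
Gen 6: crossing 2x1. Both 3&5? no. Sum: 1
Gen 7: crossing 2x4. Both 3&5? no. Sum: 1
Gen 8: 5 over 3. Both 3&5? yes. Contrib: -1. Sum: 0
Gen 9: 3 over 5. Both 3&5? yes. Contrib: +1. Sum: 1
Gen 10: 5 over 3. Both 3&5? yes. Contrib: -1. Sum: 0
Gen 11: crossing 4x2. Both 3&5? no. Sum: 0
Gen 12: crossing 1x2. Both 3&5? no. Sum: 0
Gen 13: crossing 4x3. Both 3&5? no. Sum: 0
Gen 14: crossing 1x3. Both 3&5? no. Sum: 0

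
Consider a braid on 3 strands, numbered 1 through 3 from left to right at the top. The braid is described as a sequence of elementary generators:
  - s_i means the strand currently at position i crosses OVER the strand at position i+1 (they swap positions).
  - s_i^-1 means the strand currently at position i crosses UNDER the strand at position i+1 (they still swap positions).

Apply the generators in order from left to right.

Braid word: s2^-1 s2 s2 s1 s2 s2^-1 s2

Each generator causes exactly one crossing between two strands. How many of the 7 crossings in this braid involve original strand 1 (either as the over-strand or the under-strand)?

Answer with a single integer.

Answer: 4

Derivation:
Gen 1: crossing 2x3. Involves strand 1? no. Count so far: 0
Gen 2: crossing 3x2. Involves strand 1? no. Count so far: 0
Gen 3: crossing 2x3. Involves strand 1? no. Count so far: 0
Gen 4: crossing 1x3. Involves strand 1? yes. Count so far: 1
Gen 5: crossing 1x2. Involves strand 1? yes. Count so far: 2
Gen 6: crossing 2x1. Involves strand 1? yes. Count so far: 3
Gen 7: crossing 1x2. Involves strand 1? yes. Count so far: 4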